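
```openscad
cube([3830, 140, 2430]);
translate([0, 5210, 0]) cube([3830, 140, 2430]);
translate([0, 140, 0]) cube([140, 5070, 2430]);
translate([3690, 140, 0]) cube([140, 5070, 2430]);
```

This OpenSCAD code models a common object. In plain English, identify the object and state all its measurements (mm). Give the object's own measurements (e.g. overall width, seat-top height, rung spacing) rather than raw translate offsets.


The wall frame of a small rectangular building: four walls, each 2430 mm tall and 140 mm thick, enclosing a footprint 3830 mm (x) by 5350 mm (y) outside-to-outside, with no floor or roof. The front and back walls (the −y and +y sides) span the full width; the two side walls fit between them.


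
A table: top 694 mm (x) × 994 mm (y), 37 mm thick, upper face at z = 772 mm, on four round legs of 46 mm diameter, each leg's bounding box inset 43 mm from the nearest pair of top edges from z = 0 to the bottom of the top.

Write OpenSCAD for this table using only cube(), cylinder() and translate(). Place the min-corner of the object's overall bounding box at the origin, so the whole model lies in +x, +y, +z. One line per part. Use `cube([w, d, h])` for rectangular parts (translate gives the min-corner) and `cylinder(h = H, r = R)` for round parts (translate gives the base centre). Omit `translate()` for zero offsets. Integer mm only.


translate([0, 0, 735]) cube([694, 994, 37]);
translate([66, 66, 0]) cylinder(h = 735, r = 23);
translate([628, 66, 0]) cylinder(h = 735, r = 23);
translate([66, 928, 0]) cylinder(h = 735, r = 23);
translate([628, 928, 0]) cylinder(h = 735, r = 23);


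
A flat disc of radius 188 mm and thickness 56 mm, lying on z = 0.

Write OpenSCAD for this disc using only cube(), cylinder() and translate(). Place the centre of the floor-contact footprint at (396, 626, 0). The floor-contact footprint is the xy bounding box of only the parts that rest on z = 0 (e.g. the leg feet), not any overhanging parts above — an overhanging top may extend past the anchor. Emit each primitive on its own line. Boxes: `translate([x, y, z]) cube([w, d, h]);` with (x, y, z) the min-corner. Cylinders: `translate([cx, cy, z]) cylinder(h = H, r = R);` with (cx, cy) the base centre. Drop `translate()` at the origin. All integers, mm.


translate([396, 626, 0]) cylinder(h = 56, r = 188);


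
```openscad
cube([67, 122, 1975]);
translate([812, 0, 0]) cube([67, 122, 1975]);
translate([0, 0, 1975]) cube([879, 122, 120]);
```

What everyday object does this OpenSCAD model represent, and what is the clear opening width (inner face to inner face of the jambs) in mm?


A door frame. The clear opening width is 745 mm.

Two 1975 mm tall posts with a header on top — a door frame. The left jamb is 67 mm wide at x = 0; the right jamb starts at x = 812. The clear opening is 812 − 67 = 745 mm.


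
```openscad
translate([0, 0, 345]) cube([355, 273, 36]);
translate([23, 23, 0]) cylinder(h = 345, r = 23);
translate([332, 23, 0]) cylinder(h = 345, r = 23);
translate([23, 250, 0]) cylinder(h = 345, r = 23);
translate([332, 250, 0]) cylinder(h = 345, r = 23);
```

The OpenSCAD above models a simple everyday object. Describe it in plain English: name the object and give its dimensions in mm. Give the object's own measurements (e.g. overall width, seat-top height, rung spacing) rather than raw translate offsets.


A four-legged stool. The seat is a 355×273×36 mm slab whose top surface is at z = 381 mm; four round legs, each 46 mm in diameter, run from the floor (z = 0) to the underside of the seat, each leg's axis is inset half a diameter from the nearest pair of seat edges (so the leg's bounding box is flush with the corner).


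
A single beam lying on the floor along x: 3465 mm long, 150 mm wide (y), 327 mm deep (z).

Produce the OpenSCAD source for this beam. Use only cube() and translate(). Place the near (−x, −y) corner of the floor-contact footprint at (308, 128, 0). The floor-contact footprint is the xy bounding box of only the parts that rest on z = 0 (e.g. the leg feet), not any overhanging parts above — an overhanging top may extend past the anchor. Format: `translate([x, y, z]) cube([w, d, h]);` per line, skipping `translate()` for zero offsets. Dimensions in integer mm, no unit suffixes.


translate([308, 128, 0]) cube([3465, 150, 327]);


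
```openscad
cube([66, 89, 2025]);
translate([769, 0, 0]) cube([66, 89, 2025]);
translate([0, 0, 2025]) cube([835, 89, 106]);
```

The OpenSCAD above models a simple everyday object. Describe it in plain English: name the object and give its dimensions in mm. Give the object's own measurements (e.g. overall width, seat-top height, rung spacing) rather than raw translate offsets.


A door frame. The clear opening is 703 mm wide and 2025 mm high. Two 66 mm wide jambs, 89 mm deep, stand either side of the opening from the floor to the top of the opening. A 106 mm thick head sits across the top of both jambs, spanning the full outside width of the frame.


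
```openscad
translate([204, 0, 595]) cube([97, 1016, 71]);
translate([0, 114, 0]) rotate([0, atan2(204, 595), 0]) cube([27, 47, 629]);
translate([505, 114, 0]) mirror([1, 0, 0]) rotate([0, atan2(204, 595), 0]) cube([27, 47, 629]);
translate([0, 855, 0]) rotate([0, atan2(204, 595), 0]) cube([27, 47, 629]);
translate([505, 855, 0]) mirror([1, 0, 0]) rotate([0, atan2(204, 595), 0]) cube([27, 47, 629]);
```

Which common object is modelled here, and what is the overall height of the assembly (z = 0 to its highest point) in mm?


A sawhorse. The overall height is 666 mm.

A beam across two mirrored pairs of raked legs — a sawhorse. The beam's underside is at z = 595 (matching the legs' vertical rise in atan2(204, 595)) and the beam is 71 mm tall, so its top is at 595 + 71 = 666 mm. The raked legs top out at the beam's underside, so that is the highest point.


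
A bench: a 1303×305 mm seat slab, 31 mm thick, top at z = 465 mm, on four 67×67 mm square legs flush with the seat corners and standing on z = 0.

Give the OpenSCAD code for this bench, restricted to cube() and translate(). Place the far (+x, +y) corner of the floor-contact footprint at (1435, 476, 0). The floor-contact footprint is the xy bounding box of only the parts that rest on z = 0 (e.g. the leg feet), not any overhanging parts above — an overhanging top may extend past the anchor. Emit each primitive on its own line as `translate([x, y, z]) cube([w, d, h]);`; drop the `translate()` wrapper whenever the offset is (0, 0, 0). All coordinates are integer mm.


// leg_h = 465 − 31 = 434
translate([132, 171, 434]) cube([1303, 305, 31]);
translate([132, 171, 0]) cube([67, 67, 434]);
translate([132, 409, 0]) cube([67, 67, 434]);
translate([1368, 171, 0]) cube([67, 67, 434]);
translate([1368, 409, 0]) cube([67, 67, 434]);


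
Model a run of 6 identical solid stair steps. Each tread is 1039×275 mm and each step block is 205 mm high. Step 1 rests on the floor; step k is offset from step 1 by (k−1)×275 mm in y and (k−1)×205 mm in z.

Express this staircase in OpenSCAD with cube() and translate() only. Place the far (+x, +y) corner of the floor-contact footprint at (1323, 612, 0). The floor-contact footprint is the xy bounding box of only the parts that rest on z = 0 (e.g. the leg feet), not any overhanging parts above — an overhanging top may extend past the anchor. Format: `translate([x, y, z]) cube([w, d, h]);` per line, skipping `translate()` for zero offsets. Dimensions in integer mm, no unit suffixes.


translate([284, 337, 0]) cube([1039, 275, 205]);
translate([284, 612, 205]) cube([1039, 275, 205]);
translate([284, 887, 410]) cube([1039, 275, 205]);
translate([284, 1162, 615]) cube([1039, 275, 205]);
translate([284, 1437, 820]) cube([1039, 275, 205]);
translate([284, 1712, 1025]) cube([1039, 275, 205]);


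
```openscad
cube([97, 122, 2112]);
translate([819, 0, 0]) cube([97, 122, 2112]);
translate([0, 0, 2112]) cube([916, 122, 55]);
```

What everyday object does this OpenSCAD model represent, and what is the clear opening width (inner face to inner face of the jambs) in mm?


A door frame. The clear opening width is 722 mm.

Two 2112 mm tall posts with a header on top — a door frame. The left jamb is 97 mm wide at x = 0; the right jamb starts at x = 819. The clear opening is 819 − 97 = 722 mm.


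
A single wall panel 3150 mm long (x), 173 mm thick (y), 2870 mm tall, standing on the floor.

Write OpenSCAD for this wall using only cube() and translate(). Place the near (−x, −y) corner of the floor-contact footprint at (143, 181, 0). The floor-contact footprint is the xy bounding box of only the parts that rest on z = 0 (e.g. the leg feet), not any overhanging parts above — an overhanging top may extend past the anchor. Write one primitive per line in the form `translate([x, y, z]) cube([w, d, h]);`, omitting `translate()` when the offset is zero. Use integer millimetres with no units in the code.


translate([143, 181, 0]) cube([3150, 173, 2870]);


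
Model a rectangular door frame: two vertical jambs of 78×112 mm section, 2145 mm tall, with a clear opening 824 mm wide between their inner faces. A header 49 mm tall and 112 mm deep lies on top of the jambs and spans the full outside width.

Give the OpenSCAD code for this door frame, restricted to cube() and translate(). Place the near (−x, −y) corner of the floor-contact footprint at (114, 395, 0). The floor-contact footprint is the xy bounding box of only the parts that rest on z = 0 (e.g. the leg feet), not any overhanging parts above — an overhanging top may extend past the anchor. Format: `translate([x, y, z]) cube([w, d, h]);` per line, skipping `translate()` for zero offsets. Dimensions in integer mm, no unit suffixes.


translate([114, 395, 0]) cube([78, 112, 2145]);
translate([1016, 395, 0]) cube([78, 112, 2145]);
translate([114, 395, 2145]) cube([980, 112, 49]);


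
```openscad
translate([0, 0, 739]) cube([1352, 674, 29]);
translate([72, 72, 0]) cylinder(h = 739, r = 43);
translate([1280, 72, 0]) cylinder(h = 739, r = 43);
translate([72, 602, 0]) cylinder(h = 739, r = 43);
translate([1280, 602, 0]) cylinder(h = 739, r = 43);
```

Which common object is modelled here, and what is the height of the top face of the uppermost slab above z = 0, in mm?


A table. The table height is 768 mm.

A 1352×674×29 slab sits at z = 739 on four Ø86 mm round legs — a table. The top surface is at 739 + 29 = 768 mm.


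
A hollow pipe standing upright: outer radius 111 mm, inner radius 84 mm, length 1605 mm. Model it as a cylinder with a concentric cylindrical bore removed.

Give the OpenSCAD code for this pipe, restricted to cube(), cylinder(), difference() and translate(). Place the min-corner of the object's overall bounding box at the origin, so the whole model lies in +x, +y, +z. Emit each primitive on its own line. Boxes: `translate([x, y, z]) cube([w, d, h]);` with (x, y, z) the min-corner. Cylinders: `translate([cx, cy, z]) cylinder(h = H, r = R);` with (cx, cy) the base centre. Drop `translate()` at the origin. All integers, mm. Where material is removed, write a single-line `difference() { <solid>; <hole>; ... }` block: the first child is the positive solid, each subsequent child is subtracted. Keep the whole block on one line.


difference() { translate([111, 111, 0]) cylinder(h = 1605, r = 111); translate([111, 111, 0]) cylinder(h = 1605, r = 84); }


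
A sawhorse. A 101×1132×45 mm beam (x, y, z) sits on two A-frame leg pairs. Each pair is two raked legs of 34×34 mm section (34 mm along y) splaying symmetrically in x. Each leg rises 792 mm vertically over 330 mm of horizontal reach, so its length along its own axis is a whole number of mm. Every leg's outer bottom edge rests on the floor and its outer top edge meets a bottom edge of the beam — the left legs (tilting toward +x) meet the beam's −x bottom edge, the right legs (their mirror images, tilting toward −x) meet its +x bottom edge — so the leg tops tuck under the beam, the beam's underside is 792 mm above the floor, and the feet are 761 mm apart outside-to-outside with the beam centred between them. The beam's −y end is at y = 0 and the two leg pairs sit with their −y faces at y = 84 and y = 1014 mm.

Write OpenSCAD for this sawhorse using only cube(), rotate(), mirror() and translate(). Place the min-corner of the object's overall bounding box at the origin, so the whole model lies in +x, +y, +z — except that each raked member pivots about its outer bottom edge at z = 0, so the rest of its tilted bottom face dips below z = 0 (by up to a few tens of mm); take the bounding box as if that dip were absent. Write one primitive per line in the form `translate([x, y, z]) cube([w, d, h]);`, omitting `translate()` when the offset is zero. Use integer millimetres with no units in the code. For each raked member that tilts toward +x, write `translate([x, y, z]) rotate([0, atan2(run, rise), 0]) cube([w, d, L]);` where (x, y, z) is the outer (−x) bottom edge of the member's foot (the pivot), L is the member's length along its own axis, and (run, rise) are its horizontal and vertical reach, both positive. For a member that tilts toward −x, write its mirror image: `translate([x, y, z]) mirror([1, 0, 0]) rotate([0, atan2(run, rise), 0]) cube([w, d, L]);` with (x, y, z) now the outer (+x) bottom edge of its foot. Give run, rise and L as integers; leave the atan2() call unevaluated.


translate([330, 0, 792]) cube([101, 1132, 45]);
translate([0, 84, 0]) rotate([0, atan2(330, 792), 0]) cube([34, 34, 858]);
translate([761, 84, 0]) mirror([1, 0, 0]) rotate([0, atan2(330, 792), 0]) cube([34, 34, 858]);
translate([0, 1014, 0]) rotate([0, atan2(330, 792), 0]) cube([34, 34, 858]);
translate([761, 1014, 0]) mirror([1, 0, 0]) rotate([0, atan2(330, 792), 0]) cube([34, 34, 858]);


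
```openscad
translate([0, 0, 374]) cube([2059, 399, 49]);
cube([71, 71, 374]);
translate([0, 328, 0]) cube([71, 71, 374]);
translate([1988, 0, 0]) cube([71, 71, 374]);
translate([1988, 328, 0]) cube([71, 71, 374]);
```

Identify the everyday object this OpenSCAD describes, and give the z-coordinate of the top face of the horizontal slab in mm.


A bench. The seat-top height is 423 mm.

A long slab on four corner posts — a bench. The slab sits at z = 374 with thickness 49, so the top is 374 + 49 = 423 mm.


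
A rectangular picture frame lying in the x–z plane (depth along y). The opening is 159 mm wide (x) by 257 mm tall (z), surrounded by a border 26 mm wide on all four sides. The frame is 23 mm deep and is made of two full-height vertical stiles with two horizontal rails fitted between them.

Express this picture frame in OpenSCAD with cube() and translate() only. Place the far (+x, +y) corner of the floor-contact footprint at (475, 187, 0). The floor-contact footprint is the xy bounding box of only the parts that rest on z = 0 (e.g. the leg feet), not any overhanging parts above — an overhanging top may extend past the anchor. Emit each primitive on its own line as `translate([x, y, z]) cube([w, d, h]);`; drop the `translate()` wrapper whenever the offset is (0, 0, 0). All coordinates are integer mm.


translate([264, 164, 0]) cube([26, 23, 309]);
translate([449, 164, 0]) cube([26, 23, 309]);
translate([290, 164, 0]) cube([159, 23, 26]);
translate([290, 164, 283]) cube([159, 23, 26]);


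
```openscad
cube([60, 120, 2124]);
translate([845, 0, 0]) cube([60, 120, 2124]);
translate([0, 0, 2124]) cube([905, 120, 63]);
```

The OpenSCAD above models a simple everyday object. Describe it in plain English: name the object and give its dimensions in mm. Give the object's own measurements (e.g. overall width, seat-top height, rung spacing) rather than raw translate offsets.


A door frame. The clear opening is 785 mm wide and 2124 mm high. Two 60 mm wide jambs, 120 mm deep, stand either side of the opening from the floor to the top of the opening. A 63 mm thick head sits across the top of both jambs, spanning the full outside width of the frame.


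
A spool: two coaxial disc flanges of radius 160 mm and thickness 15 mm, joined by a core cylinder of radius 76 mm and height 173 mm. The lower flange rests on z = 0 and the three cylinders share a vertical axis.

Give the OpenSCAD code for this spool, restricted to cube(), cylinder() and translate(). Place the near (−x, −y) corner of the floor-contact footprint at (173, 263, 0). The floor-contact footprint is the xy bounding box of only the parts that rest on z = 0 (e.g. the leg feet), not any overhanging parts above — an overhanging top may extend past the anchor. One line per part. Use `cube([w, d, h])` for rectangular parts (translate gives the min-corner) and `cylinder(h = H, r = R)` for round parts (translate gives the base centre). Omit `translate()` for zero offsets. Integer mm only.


translate([333, 423, 0]) cylinder(h = 15, r = 160);
translate([333, 423, 15]) cylinder(h = 173, r = 76);
translate([333, 423, 188]) cylinder(h = 15, r = 160);


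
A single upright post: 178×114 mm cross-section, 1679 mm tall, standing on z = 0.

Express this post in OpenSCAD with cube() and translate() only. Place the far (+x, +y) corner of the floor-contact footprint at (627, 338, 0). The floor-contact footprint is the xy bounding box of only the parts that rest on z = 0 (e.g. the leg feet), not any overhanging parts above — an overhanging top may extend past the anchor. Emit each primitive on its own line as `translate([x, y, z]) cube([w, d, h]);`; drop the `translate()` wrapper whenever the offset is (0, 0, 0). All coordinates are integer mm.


translate([449, 224, 0]) cube([178, 114, 1679]);


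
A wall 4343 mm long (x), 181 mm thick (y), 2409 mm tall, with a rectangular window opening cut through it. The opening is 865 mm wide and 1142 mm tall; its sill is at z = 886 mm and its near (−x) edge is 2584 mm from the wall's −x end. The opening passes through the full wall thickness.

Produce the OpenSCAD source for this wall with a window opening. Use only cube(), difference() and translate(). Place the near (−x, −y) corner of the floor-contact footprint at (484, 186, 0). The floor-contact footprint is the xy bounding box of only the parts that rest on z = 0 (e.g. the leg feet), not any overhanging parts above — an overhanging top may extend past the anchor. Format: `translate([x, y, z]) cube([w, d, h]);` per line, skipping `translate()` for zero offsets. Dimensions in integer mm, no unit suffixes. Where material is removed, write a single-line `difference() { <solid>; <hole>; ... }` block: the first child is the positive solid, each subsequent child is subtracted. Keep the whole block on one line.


difference() { translate([484, 186, 0]) cube([4343, 181, 2409]); translate([3068, 186, 886]) cube([865, 181, 1142]); }


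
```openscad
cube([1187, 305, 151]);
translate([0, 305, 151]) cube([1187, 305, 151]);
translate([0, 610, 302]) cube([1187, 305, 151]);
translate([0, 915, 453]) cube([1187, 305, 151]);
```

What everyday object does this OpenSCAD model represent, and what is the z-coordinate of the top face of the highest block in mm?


A staircase. The total rise is 604 mm.

4 identical blocks, each offset up and back from the previous — a staircase. Each step is 151 mm tall and there are 4 of them, so the total rise is 4 × 151 = 604 mm.


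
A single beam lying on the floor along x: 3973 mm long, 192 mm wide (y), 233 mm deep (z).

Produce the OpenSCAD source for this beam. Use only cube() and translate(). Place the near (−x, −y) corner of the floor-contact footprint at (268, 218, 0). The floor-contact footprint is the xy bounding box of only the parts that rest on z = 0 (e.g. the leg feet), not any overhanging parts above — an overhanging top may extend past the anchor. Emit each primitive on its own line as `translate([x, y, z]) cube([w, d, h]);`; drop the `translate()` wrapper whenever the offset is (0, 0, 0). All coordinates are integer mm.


translate([268, 218, 0]) cube([3973, 192, 233]);


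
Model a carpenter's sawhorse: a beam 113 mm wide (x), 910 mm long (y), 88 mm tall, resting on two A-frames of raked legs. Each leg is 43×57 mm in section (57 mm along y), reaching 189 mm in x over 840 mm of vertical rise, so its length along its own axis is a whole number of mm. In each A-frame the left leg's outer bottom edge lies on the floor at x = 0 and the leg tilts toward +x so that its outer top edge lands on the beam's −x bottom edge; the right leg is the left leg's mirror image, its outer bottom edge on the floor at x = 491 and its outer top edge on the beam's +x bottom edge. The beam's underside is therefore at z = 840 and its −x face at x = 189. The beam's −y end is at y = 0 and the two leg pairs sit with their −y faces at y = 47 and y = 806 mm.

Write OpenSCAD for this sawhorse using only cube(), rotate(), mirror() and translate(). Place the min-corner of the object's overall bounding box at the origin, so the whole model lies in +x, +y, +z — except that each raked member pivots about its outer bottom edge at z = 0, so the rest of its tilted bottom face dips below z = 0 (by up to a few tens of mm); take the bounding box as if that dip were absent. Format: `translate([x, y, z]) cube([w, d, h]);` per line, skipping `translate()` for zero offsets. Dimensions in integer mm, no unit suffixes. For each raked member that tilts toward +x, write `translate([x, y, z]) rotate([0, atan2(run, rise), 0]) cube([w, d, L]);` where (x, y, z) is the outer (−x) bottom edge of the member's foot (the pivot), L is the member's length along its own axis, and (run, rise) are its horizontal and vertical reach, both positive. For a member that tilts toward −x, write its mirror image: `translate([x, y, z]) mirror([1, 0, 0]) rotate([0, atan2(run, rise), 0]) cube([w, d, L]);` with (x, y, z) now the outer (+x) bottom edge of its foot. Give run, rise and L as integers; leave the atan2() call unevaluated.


// leg length = √(189² + 840²) = 861
// right-leg outer foot x = 2·189 + 113 = 491
// beam min-corner = (189, 0, 840)
translate([189, 0, 840]) cube([113, 910, 88]);
translate([0, 47, 0]) rotate([0, atan2(189, 840), 0]) cube([43, 57, 861]);
translate([491, 47, 0]) mirror([1, 0, 0]) rotate([0, atan2(189, 840), 0]) cube([43, 57, 861]);
translate([0, 806, 0]) rotate([0, atan2(189, 840), 0]) cube([43, 57, 861]);
translate([491, 806, 0]) mirror([1, 0, 0]) rotate([0, atan2(189, 840), 0]) cube([43, 57, 861]);


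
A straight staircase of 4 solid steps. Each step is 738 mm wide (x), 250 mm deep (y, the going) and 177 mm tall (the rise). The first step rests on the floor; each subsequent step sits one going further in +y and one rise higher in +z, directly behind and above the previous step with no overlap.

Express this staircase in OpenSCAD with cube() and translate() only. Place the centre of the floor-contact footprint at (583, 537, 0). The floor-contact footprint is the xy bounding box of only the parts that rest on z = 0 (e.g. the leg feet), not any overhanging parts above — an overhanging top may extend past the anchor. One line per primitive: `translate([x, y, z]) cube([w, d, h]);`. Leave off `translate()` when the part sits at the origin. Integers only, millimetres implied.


translate([214, 412, 0]) cube([738, 250, 177]);
translate([214, 662, 177]) cube([738, 250, 177]);
translate([214, 912, 354]) cube([738, 250, 177]);
translate([214, 1162, 531]) cube([738, 250, 177]);


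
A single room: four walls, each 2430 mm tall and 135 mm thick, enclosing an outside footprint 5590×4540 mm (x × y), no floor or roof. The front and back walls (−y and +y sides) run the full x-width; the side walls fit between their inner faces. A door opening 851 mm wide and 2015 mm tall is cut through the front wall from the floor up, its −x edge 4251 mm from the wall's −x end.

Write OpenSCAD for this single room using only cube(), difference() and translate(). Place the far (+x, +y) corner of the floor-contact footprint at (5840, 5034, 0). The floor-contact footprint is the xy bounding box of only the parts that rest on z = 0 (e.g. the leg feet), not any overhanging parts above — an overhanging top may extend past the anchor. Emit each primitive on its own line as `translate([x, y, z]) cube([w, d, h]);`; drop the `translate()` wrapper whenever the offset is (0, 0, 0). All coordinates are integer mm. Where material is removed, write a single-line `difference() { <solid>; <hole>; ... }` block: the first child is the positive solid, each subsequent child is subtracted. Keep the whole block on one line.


difference() { translate([250, 494, 0]) cube([5590, 135, 2430]); translate([4501, 494, 0]) cube([851, 135, 2015]); }
translate([250, 4899, 0]) cube([5590, 135, 2430]);
translate([250, 629, 0]) cube([135, 4270, 2430]);
translate([5705, 629, 0]) cube([135, 4270, 2430]);


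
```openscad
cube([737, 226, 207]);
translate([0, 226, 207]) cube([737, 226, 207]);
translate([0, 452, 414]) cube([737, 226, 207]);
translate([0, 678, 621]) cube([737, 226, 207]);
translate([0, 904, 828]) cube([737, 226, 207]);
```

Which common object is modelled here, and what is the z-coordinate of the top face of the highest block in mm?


A staircase. The total rise is 1035 mm.

5 identical blocks, each offset up and back from the previous — a staircase. Each step is 207 mm tall and there are 5 of them, so the total rise is 5 × 207 = 1035 mm.


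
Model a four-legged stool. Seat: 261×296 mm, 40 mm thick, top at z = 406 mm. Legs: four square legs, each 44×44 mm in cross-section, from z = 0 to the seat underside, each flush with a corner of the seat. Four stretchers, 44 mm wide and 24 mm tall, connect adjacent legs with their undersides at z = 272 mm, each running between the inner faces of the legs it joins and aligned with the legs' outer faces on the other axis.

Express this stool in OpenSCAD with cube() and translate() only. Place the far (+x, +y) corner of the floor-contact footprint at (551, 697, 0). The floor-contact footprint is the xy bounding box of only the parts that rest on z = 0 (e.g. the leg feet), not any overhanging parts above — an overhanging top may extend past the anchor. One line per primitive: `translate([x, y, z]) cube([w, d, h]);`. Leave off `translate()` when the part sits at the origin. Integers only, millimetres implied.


// leg_h = 406 - 40 = 366
// stretcher span = 261 - 2*44 = 173
translate([290, 401, 366]) cube([261, 296, 40]);
translate([290, 401, 0]) cube([44, 44, 366]);
translate([507, 401, 0]) cube([44, 44, 366]);
translate([290, 653, 0]) cube([44, 44, 366]);
translate([507, 653, 0]) cube([44, 44, 366]);
translate([334, 401, 272]) cube([173, 44, 24]);
translate([334, 653, 272]) cube([173, 44, 24]);
translate([290, 445, 272]) cube([44, 208, 24]);
translate([507, 445, 272]) cube([44, 208, 24]);


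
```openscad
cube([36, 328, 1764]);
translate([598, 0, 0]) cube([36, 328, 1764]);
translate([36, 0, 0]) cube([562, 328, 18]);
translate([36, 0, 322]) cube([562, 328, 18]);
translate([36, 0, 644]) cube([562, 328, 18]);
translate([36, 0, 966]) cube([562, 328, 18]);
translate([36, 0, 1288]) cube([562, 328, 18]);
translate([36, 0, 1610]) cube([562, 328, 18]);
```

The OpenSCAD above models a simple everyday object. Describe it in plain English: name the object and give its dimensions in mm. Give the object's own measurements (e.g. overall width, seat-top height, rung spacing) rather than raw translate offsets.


An open bookshelf. Two side panels, each 36 mm thick, 328 mm deep and 1764 mm tall, stand 634 mm apart (outside-to-outside). Between them sit 6 shelves, each 18 mm thick and 328 mm deep, spanning the full gap between the sides. The bottom shelf rests on the floor (its underside at z = 0) and the clear gap between one shelf's top and the next shelf's underside is 304 mm.


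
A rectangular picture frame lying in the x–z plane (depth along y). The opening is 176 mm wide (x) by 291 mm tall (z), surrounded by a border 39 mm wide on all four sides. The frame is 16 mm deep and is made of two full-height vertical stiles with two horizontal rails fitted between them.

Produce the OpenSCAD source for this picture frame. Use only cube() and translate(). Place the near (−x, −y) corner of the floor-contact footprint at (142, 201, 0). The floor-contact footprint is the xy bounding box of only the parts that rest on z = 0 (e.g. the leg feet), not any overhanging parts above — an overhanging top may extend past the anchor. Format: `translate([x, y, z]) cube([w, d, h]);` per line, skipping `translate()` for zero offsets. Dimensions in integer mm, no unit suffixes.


translate([142, 201, 0]) cube([39, 16, 369]);
translate([357, 201, 0]) cube([39, 16, 369]);
translate([181, 201, 0]) cube([176, 16, 39]);
translate([181, 201, 330]) cube([176, 16, 39]);


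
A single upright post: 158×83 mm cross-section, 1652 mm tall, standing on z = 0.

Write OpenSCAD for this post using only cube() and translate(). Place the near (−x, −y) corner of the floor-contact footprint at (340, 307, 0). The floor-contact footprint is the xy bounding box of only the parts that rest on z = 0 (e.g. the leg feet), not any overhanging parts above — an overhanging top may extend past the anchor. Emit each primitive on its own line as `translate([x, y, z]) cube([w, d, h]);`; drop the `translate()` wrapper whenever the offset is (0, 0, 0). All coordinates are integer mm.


translate([340, 307, 0]) cube([158, 83, 1652]);


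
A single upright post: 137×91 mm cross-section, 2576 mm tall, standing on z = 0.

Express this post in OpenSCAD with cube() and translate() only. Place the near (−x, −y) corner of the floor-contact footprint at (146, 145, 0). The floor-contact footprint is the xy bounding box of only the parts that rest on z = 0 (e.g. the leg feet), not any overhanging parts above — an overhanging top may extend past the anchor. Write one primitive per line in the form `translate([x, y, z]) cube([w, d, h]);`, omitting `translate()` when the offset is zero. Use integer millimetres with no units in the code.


translate([146, 145, 0]) cube([137, 91, 2576]);


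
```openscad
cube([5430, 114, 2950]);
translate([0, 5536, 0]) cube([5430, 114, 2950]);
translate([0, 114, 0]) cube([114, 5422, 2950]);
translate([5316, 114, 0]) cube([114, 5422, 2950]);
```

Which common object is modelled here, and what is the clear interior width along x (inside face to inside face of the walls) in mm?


A house (or room) frame. The interior width is 5202 mm.

Four 2950 mm walls enclosing a rectangle with no floor or roof — a room or house frame. Outside width is 5430 mm and wall thickness is 114 mm, so the interior width is 5430 − 2 × 114 = 5202 mm.


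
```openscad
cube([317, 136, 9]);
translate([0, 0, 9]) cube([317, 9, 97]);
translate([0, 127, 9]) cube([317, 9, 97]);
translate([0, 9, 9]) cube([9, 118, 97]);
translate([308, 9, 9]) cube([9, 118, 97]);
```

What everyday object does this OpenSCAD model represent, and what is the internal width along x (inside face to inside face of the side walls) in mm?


An open box. The internal width is 299 mm.

A 317×136 base slab with four walls standing on it — an open box. The base is 317 mm wide and the walls are 9 mm thick, so the internal width is 317 − 2 × 9 = 299 mm.


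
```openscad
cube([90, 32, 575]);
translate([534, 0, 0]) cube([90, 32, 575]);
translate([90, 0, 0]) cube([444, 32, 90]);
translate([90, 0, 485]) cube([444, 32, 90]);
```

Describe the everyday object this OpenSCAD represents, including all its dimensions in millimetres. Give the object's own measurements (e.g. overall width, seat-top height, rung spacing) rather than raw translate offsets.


A rectangular picture frame lying in the x–z plane (depth along y). The opening is 444 mm wide (x) by 395 mm tall (z), surrounded by a border 90 mm wide on all four sides. The frame is 32 mm deep and is made of two full-height vertical stiles with two horizontal rails fitted between them.


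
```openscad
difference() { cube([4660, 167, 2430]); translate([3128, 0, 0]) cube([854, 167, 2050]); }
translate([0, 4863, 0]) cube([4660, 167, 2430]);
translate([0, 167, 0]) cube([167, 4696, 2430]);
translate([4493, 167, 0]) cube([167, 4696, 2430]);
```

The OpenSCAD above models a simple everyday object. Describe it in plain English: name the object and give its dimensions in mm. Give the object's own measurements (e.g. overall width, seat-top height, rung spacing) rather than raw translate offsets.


A single room: four walls, each 2430 mm tall and 167 mm thick, enclosing an outside footprint 4660×5030 mm (x × y), no floor or roof. The front and back walls (−y and +y sides) run the full x-width; the side walls fit between their inner faces. A door opening 854 mm wide and 2050 mm tall is cut through the front wall from the floor up, its −x edge 3128 mm from the wall's −x end.


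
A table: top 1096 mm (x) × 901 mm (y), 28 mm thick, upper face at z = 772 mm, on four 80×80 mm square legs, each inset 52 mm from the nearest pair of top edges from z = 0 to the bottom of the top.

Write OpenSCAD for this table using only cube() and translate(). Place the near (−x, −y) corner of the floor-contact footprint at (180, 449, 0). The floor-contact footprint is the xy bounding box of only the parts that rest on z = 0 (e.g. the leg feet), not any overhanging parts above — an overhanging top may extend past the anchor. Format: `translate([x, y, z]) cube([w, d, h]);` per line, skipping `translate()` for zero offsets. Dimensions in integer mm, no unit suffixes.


translate([128, 397, 744]) cube([1096, 901, 28]);
translate([180, 449, 0]) cube([80, 80, 744]);
translate([1092, 449, 0]) cube([80, 80, 744]);
translate([180, 1166, 0]) cube([80, 80, 744]);
translate([1092, 1166, 0]) cube([80, 80, 744]);


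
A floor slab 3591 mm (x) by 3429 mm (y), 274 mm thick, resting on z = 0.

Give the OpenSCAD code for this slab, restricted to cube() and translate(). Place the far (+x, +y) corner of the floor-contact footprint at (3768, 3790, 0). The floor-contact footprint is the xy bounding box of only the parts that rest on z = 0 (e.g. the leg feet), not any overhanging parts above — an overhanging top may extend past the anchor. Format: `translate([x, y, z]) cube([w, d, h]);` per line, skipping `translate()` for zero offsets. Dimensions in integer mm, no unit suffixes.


translate([177, 361, 0]) cube([3591, 3429, 274]);


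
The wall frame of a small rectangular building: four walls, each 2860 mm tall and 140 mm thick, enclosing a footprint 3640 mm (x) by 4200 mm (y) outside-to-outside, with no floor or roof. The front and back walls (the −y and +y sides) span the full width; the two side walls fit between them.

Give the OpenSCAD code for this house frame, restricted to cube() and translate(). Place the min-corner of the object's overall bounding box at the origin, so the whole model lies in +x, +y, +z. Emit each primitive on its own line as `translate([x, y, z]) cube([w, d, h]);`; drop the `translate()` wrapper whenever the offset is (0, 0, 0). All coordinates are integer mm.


cube([3640, 140, 2860]);
translate([0, 4060, 0]) cube([3640, 140, 2860]);
translate([0, 140, 0]) cube([140, 3920, 2860]);
translate([3500, 140, 0]) cube([140, 3920, 2860]);


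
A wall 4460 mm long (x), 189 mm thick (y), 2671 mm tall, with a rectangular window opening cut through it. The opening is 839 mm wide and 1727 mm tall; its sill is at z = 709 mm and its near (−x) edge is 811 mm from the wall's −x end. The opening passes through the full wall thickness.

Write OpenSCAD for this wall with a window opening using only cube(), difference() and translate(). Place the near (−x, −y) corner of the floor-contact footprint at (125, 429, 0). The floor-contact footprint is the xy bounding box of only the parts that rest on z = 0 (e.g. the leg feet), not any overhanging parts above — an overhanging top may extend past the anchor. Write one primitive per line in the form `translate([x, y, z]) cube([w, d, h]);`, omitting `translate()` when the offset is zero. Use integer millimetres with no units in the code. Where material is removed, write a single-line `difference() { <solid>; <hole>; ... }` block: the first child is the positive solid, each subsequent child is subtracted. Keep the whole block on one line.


difference() { translate([125, 429, 0]) cube([4460, 189, 2671]); translate([936, 429, 709]) cube([839, 189, 1727]); }


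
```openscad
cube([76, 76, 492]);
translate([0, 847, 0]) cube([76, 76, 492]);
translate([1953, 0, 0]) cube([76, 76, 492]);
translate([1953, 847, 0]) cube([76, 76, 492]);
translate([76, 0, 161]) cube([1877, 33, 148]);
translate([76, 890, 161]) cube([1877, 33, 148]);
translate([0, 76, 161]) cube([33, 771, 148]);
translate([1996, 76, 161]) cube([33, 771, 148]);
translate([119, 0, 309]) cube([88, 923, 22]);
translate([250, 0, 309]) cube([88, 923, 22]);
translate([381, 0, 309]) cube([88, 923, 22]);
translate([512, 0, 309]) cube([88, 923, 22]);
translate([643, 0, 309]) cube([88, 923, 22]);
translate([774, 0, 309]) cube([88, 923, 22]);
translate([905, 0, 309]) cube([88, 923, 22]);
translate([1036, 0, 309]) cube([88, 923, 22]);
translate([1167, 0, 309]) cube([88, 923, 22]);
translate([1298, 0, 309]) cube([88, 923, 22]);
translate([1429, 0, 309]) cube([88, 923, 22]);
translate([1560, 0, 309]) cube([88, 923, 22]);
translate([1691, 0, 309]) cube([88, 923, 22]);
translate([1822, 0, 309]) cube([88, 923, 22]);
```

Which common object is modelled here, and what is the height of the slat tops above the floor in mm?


A bed frame. The slat-top height is 331 mm.

Four posts, four rails, and a row of slats — a bed frame. Slats sit on the rails at z = 161 + 148 = 309; with slat thickness 22, the top is 331 mm.


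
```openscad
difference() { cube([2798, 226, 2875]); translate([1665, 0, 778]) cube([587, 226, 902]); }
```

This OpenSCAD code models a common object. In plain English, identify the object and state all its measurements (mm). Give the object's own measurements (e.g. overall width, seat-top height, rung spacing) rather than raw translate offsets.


A wall 2798 mm long (x), 226 mm thick (y), 2875 mm tall, with a rectangular window opening cut through it. The opening is 587 mm wide and 902 mm tall; its sill is at z = 778 mm and its near (−x) edge is 1665 mm from the wall's −x end. The opening passes through the full wall thickness.


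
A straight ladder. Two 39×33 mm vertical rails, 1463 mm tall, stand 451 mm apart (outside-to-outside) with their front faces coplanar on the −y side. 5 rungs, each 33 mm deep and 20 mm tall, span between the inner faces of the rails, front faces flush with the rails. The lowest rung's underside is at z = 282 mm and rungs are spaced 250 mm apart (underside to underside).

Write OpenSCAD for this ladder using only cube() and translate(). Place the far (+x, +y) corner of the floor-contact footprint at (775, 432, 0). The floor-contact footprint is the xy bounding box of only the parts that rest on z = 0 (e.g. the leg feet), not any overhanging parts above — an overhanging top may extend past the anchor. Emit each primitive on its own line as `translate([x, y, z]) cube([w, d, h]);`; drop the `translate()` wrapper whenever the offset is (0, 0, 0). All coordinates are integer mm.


translate([324, 399, 0]) cube([39, 33, 1463]);
translate([736, 399, 0]) cube([39, 33, 1463]);
translate([363, 399, 282]) cube([373, 33, 20]);
translate([363, 399, 532]) cube([373, 33, 20]);
translate([363, 399, 782]) cube([373, 33, 20]);
translate([363, 399, 1032]) cube([373, 33, 20]);
translate([363, 399, 1282]) cube([373, 33, 20]);


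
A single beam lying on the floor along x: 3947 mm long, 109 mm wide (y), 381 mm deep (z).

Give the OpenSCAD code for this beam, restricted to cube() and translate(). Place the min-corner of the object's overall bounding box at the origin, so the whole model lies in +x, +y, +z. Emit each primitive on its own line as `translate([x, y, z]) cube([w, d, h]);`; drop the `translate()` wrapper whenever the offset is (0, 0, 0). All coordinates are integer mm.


cube([3947, 109, 381]);


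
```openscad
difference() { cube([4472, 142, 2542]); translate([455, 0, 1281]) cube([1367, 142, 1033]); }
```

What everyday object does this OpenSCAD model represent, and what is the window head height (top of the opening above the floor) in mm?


A wall with a window opening. The window head height is 2314 mm.

A wall with a rectangular opening subtracted — a window. Sill at z = 1281, opening 1033 mm tall, so the head is at 1281 + 1033 = 2314 mm.
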